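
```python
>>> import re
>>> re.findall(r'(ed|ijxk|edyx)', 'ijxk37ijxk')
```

With a single group, `findall` returns only what that group captured — 2 items.

['ijxk', 'ijxk']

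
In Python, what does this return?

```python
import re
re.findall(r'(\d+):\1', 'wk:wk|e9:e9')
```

[]

`\1` is not a pattern — it's the concrete string captured by group 1, re-applied verbatim.
Because there's exactly one group, `findall` drops the full match and keeps group 1 from each hit.
Nothing in the string satisfies the pattern, so the list is empty.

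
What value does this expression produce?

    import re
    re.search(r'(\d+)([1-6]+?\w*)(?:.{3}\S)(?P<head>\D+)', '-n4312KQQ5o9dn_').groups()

Pattern: one or more of a digit (captured); then one or more of a character in [1-6] (lazy), then zero or more of a word character (captured); then exactly 3 of any character, then a non-whitespace character (non-capturing group); then one or more of a non-digit (captured as 'head').
`search` walks the string left to right and returns the first match it finds.
The match spans [2:15] → '4312KQQ5o9dn_'.
Captured: group 1 = '431', group 2 = '2KQQ5', group 3 = '_'.

('431', '2KQQ5', '_')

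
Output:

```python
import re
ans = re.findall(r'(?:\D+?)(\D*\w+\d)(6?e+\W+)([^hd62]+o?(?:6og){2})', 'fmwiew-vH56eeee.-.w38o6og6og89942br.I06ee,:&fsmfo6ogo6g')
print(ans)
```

Pattern: one or more of a non-digit (lazy) (non-capturing group); then zero or more of a non-digit, then one or more of a word character, then a digit (captured); then optionally a literal '6', then one or more of the literal 'e', then one or more of a non-word character (captured); then one or more of any character except [hd62], then optionally the literal 'o', then the literal '6og' repeated 2 times (captured).
Because the quantifier is non-greedy, it stops expanding at the earliest point where the rest of the pattern can succeed.
Walking the string: at [0:28] match 'fmwiew-vH56eeee.-.w38o6og6og', groups = ('mwiew-vH56', 'eeee.-.', 'w38o6og6og').
3 groups means the one result is a tuple of 3 captured strings — 1 here.

[('mwiew-vH56', 'eeee.-.', 'w38o6og6og')]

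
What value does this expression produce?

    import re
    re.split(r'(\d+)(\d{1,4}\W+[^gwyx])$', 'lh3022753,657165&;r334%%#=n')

['lh3022753,657165&;r', '33', '4%%#=n', '']

This matches one or more of a digit (captured); then 1 to 4 of a digit, then one or more of a non-word character, then any character except [gwyx] (captured); then anchored at the end.
`re.split` interleaves the captured-group text with the surrounding fragments.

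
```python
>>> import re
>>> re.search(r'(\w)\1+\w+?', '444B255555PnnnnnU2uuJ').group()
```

'444B'

The backreference `\1` re-matches whatever the first group consumed, character for character.
`re.search` scans for the first position where the pattern succeeds.
The match spans [0:4] → '444B'.
Captured: group 1 = '4'.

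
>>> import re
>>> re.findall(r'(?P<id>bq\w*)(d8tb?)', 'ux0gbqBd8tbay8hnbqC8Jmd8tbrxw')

[('bqBd8tbay8hnbqC8Jm', 'd8tb')]

Pattern: the literal 'bq', then zero or more of a word character (captured as 'id'); then the literal 'd8t', then optionally a literal 'b' (captured).
Multiple groups make `findall` return tuples — one 2-tuple for the one match.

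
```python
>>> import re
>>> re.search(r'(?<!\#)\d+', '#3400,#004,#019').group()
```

'400'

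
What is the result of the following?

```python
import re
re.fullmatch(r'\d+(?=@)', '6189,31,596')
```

None

`re.fullmatch` requires the pattern to consume the entire string.
Here the string isn't matched end-to-end, so the call returns None.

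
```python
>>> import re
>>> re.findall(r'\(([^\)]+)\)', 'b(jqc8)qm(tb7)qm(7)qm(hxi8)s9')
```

['jqc8', 'tb7', '7', 'hxi8']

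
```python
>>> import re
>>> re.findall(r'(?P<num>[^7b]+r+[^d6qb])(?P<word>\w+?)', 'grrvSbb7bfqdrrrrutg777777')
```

[('grrv', 'S'), ('fqdrrrru', 't')]

Pattern: one or more of any character except [7b], then one or more of a literal 'r', then any character except [d6qb] (captured as 'num'); then one or more of a word character (lazy) (captured as 'word').
Multiple groups make `findall` return tuples — one 2-tuple for each match.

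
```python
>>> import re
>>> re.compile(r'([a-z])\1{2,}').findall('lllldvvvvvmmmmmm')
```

['l', 'v', 'm']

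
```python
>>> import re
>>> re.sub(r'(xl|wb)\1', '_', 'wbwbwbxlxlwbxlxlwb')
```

'_wb_wb_wb'

After group 1 captures some text, `\1` only succeeds where that same text appears again.
Matches: at [0:4] → 'wbwb'; at [6:10] → 'xlxl'; at [12:16] → 'xlxl'.
Every occurrence is swapped for '_'.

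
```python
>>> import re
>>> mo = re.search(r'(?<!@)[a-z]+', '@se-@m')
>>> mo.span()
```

The negative lookaround is zero-width — it rules out positions where the adjacent text would match, without consuming anything.
The match spans [2:3] → 'e'.

(2, 3)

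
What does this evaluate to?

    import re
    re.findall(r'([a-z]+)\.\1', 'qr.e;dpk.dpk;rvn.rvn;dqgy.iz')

['dpk', 'rvn']

`\1` is not a pattern — it's the concrete string captured by group 1, re-applied verbatim.
One capturing group, so `findall` returns just the captured substring from each match — 2 in all.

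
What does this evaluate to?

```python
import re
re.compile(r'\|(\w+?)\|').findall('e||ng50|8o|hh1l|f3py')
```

['ng50', 'hh1l']

Scanning left to right: at [2:8] match '|ng50|', group 1 = 'ng50'; at [10:16] match '|hh1l|', group 1 = 'hh1l'.
With a single group, `findall` returns only what that group captured — 2 items.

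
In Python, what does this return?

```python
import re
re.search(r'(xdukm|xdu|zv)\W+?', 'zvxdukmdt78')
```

`re.search` tries every starting position until one works.
Here the pattern never matches, so the call returns None.

None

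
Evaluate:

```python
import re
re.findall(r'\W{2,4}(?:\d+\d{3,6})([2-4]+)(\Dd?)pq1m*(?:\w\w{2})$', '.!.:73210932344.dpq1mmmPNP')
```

[('4', '.d')]

Pattern: 2 to 4 of a non-word character; then one or more of a digit, then 3 to 6 of a digit (non-capturing group); then one or more of a character in [2-4] (captured); then a non-digit, then optionally the literal 'd' (captured); then the literal 'pq1', then zero or more of the literal 'm'; then a word character, then exactly 2 of a word character (non-capturing group); then anchored at the end.
Matches: at [0:26] match '.!.:73210932344.dpq1mmmPNP', groups = ('4', '.d').
With 2 capturing groups, `findall` returns a 2-tuple per match.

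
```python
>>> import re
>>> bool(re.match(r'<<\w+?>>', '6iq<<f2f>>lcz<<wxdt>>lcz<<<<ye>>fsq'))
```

With `match`, the pattern is implicitly anchored at the beginning.
Here the pattern fails at index 0, so the call returns None, and `bool(None)` is False.

False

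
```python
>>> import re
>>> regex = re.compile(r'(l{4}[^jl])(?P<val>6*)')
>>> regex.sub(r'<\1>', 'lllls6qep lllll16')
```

'<lllls>qep l<llll1>'

This matches exactly 4 of a literal 'l', then any character except [jl] (captured); then zero or more of a literal '6' (captured as 'val').
Each match is replaced using the text its own group 1 captured.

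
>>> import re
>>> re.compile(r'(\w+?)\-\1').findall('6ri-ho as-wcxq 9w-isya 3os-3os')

The backreference `\1` re-matches whatever the first group consumed, character for character.
Walking the string: at [23:30] match '3os-3os', group 1 = '3os'.
Because there's exactly one group, `findall` drops the full match and keeps group 1 from the one hit.

['3os']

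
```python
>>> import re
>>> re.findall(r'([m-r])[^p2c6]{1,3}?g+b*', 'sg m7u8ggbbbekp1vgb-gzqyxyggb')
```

Pattern: a character in [m-r] (captured); then 1 to 3 of any character except [p2c6] (lazy), then one or more of the literal 'g', then zero or more of the literal 'b'.
`findall` collects group 1 from each match (3 total).

['m', 'p', 'q']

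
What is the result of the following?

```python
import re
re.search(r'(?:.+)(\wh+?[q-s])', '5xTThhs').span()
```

(0, 7)

The pattern matches one or more of any character (non-capturing group); then a word character, then one or more of a literal 'h' (lazy), then a character in [q-s] (captured).
`search` walks the string left to right and returns the first match it finds.
The match spans [0:7] → '5xTThhs'.
Captured: group 1 = 'hhs'.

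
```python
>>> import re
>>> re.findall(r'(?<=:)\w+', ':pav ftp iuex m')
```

['pav']

The lookaround is zero-width — it requires the adjacent text to match without consuming it, so the asserted text isn't part of the match.
Scanning left to right: at [1:4] → 'pav'.
`findall` yields the raw match text (1 of them) because the pattern has no groups.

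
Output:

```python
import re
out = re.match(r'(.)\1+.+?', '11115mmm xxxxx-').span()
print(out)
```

(0, 5)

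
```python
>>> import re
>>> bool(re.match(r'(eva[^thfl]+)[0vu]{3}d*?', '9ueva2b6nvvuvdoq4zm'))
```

This matches the literal 'eva', then one or more of any character except [thfl] (captured); then exactly 3 of one of [0vu], then zero or more of a literal 'd' (lazy).
`match` is anchored at position 0; if the pattern doesn't fit there, it returns None.
Here the string doesn't start with a match, so the call returns None, and `bool(None)` is False.

False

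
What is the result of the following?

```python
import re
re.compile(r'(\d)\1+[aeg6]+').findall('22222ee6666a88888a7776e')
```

['2', '8', '7']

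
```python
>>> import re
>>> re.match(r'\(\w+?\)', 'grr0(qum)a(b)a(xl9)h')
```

None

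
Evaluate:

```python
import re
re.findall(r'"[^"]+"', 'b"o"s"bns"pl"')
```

Walking the string: at [1:4] → '"o"'; at [5:10] → '"bns"'.
With no groups in the pattern, `findall` gives back each whole match — 2 here.

['"o"', '"bns"']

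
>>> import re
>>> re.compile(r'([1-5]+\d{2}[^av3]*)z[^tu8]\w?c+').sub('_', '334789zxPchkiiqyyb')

The pattern matches one or more of a character in [1-5], then exactly 2 of a digit, then zero or more of any character except [av3] (captured); then the literal 'z', then any character except [tu8]; then optionally a word character, then one or more of the literal 'c'.
Each match is replaced by '_'.

'_hkiiqyyb'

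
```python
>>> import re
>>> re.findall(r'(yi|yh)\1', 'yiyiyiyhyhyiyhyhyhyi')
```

After group 1 captures some text, `\1` only succeeds where that same text appears again.
Walking the string: at [0:4] match 'yiyi', group 1 = 'yi'; at [6:10] match 'yhyh', group 1 = 'yh'; at [12:16] match 'yhyh', group 1 = 'yh'.
`findall` collects group 1 from each match (3 total).

['yi', 'yh', 'yh']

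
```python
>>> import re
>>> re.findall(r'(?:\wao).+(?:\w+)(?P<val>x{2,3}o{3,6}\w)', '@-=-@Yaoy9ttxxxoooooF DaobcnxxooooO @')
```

This matches a word character, then the literal 'ao' (non-capturing group); then one or more of any character; then one or more of a word character (non-capturing group); then 2 to 3 of a literal 'x', then 3 to 6 of a literal 'o', then a word character (captured as 'val').
Matches: at [5:35] match 'Yaoy9ttxxxoooooF DaobcnxxooooO', group 1 = 'xxooooO'.
One capturing group, so `findall` returns just the captured substring from the one match — 1 in all.

['xxooooO']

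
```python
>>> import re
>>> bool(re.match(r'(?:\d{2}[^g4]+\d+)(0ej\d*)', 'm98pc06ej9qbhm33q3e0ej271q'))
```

False

Pattern: exactly 2 of a digit, then one or more of any character except [g4], then one or more of a digit (non-capturing group); then the literal '0ej', then zero or more of a digit (captured).
With `match`, the pattern is implicitly anchored at the beginning.
Here position 0 doesn't satisfy it, so the call returns None, and `bool(None)` is False.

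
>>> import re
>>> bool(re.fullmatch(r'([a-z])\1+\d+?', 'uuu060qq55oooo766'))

False

A backreference is literal: `\1` must see the identical characters the first group matched.
`fullmatch` succeeds only if the pattern covers the string from start to end.
Here the string isn't matched end-to-end, so the call returns None, and `bool(None)` is False.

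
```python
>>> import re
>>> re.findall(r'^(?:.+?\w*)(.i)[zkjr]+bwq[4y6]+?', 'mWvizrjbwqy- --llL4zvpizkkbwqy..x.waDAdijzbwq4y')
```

['vi']

Pattern: anchored at the start of the string; then one or more of any character (lazy), then zero or more of a word character (non-capturing group); then any character, then the literal 'i' (captured); then one or more of one of [zkjr], then the literal 'bwq', then one or more of one of [4y6] (lazy).
A `+?`/`*?`/`{m,n}?` starts at its minimum and grows only as far as needed for what follows to match.
Walking the string: at [0:11] match 'mWvizrjbwqy', group 1 = 'vi'.
Because there's exactly one group, `findall` drops the full match and keeps group 1 from the one hit.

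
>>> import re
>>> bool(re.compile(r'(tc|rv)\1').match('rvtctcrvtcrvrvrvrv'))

`\1` is not a pattern — it's the concrete string captured by group 1, re-applied verbatim.
`re.match` won't scan ahead — the pattern has to work from the very first character.
Here the string doesn't start with a match, so the call returns None, and `bool(None)` is False.

False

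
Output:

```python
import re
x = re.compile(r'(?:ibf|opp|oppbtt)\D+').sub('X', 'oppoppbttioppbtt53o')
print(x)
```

Matches: at [0:16] → 'oppoppbttioppbtt'.
Every occurrence is swapped for 'X'.

X53o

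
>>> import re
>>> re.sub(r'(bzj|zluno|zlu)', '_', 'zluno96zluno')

'_96_'

Alternation tries branches left to right and keeps the first one that lets the overall match succeed at that position.
Matches: at [0:5] → 'zluno'; at [7:12] → 'zluno'.
Each match is replaced by '_'.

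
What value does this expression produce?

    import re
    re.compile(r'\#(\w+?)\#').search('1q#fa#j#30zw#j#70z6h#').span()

The match spans [2:6] → '#fa#'.

(2, 6)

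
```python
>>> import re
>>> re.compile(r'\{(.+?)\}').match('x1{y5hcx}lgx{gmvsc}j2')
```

None

With `match`, the pattern is implicitly anchored at the beginning.
Here the string doesn't start with a match, so the call returns None.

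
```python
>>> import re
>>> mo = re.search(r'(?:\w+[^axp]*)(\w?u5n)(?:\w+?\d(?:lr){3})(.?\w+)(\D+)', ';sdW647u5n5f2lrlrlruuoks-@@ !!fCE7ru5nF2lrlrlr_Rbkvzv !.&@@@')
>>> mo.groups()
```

The match spans [1:60] → 'sdW647u5n5f2lrlrlruuoks-@@ !!fCE7ru5nF2lrlrlr_Rbkvzv !.&@@@'.
Captured: group 1 = 'u5n', group 2 = '_Rbkvzv', group 3 = ' !.&@@@'.

('u5n', '_Rbkvzv', ' !.&@@@')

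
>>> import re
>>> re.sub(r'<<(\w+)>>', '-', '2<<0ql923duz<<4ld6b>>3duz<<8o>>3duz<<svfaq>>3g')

'2<<0ql923duz-3duz-3duz-3g'

`sub` substitutes '-' at each match site.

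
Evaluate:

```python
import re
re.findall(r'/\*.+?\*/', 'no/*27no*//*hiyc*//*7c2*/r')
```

['/*27no*/', '/*hiyc*/', '/*7c2*/']

Walking the string: at [2:10] → '/*27no*/'; at [10:18] → '/*hiyc*/'; at [18:25] → '/*7c2*/'.
Since nothing is captured, `findall` lists the 3 matched substrings directly.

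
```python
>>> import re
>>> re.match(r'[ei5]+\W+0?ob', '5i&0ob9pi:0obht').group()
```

`re.match` won't scan ahead — the pattern has to work from the very first character.
The match spans [0:6] → '5i&0ob'.

'5i&0ob'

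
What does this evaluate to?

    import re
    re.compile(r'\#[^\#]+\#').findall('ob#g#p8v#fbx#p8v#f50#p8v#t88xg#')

Scanning left to right: at [2:5] → '#g#'; at [8:13] → '#fbx#'; at [16:21] → '#f50#'; at [24:31] → '#t88xg#'.
No capturing groups, so `findall` returns the 4 full match strings.

['#g#', '#fbx#', '#f50#', '#t88xg#']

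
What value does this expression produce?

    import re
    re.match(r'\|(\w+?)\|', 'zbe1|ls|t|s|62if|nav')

`match` is anchored at position 0; if the pattern doesn't fit there, it returns None.
Here the pattern fails at index 0, so the call returns None.

None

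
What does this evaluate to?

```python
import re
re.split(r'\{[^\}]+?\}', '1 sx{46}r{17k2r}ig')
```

['1 sx', 'r', 'ig']

Matches to split on: at [4:8] → '{46}'; at [9:16] → '{17k2r}'.
Splitting on the pattern gives 3 pieces.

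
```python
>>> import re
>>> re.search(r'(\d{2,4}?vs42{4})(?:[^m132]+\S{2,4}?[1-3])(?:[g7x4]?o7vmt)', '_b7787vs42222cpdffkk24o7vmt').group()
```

This matches 2 to 4 of a digit (lazy), then the literal 'vs4', then exactly 4 of the literal '2' (captured); then one or more of any character except [m132], then 2 to 4 of a non-whitespace character (lazy), then a character in [1-3] (non-capturing group); then optionally one of [g7x4], then the literal 'o7', then the literal 'vmt' (non-capturing group).
Unlike `match`, `search` isn't anchored — it looks for the pattern anywhere in the string.
The match spans [2:27] → '7787vs42222cpdffkk24o7vmt'.
Captured: group 1 = '7787vs42222'.

'7787vs42222cpdffkk24o7vmt'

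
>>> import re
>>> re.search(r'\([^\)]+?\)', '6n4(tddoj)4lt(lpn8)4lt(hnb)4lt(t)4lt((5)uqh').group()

'(tddoj)'

`search` walks the string left to right and returns the first match it finds.
The match spans [3:10] → '(tddoj)'.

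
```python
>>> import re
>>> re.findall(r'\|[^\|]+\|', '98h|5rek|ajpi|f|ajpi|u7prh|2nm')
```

`findall` yields the raw match text (3 of them) because the pattern has no groups.

['|5rek|', '|f|', '|u7prh|']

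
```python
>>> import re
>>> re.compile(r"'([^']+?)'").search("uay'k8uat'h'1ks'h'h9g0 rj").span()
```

(3, 10)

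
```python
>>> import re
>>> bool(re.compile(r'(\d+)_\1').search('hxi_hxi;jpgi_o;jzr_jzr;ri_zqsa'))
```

False

`\1` has to match the exact text group 1 already captured.
Unlike `match`, `search` isn't anchored — it looks for the pattern anywhere in the string.
Here the pattern never matches, so the call returns None, and `bool(None)` is False.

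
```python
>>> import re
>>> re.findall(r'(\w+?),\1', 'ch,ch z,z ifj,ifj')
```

['ch', 'z', 'ifj']

The backreference `\1` re-matches whatever the first group consumed, character for character.
Walking the string: at [0:5] match 'ch,ch', group 1 = 'ch'; at [6:9] match 'z,z', group 1 = 'z'; at [10:17] match 'ifj,ifj', group 1 = 'ifj'.
One capturing group, so `findall` returns just the captured substring from each match — 3 in all.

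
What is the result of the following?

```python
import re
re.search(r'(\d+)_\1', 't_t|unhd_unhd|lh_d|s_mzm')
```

None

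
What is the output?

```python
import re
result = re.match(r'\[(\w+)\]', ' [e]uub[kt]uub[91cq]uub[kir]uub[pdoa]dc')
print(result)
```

None

`re.match` only tries the pattern at the start of the string.
Here the pattern fails at index 0, so the call returns None.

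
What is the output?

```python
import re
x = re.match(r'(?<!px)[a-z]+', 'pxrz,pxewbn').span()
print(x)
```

(0, 4)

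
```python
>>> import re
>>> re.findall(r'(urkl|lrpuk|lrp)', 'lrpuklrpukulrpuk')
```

Branches in `(...|...)` are attempted left-to-right; the first branch that allows the whole pattern to succeed is taken.
Walking the string: at [0:5] match 'lrpuk', group 1 = 'lrpuk'; at [5:10] match 'lrpuk', group 1 = 'lrpuk'; at [11:16] match 'lrpuk', group 1 = 'lrpuk'.
With a single group, `findall` returns only what that group captured — 3 items.

['lrpuk', 'lrpuk', 'lrpuk']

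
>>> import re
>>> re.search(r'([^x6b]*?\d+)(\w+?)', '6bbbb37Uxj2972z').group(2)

'b'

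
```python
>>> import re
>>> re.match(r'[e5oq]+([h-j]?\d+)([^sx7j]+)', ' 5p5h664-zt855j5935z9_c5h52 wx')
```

None

Pattern: one or more of one of [e5oq]; then optionally a character in [h-j], then one or more of a digit (captured); then one or more of any character except [sx7j] (captured).
`match` is anchored at position 0; if the pattern doesn't fit there, it returns None.
Here the string doesn't start with a match, so the call returns None.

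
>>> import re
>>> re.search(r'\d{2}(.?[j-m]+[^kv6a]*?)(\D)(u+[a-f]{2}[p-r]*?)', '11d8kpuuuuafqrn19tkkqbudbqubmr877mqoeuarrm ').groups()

The match spans [15:25] → '19tkkqbudb'.
Captured: group 1 = 'tkkq', group 2 = 'b', group 3 = 'udb'.

('tkkq', 'b', 'udb')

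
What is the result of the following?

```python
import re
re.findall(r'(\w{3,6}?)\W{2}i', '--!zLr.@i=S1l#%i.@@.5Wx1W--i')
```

['zLr', 'S1l', '5Wx1W']

This matches 3 to 6 of a word character (lazy) (captured); then exactly 2 of a non-word character, then a literal 'i'.
Scanning left to right: at [3:9] match 'zLr.@i', group 1 = 'zLr'; at [10:16] match 'S1l#%i', group 1 = 'S1l'; at [20:28] match '5Wx1W--i', group 1 = '5Wx1W'.
One capturing group, so `findall` returns just the captured substring from each match — 3 in all.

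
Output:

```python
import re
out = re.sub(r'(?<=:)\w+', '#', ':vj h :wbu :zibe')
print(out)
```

:# h :# :#

The positive lookaround only admits positions where the adjacent text matches; those characters stay outside the span.
Matches: at [1:3] → 'vj'; at [7:10] → 'wbu'; at [12:16] → 'zibe'.
Every occurrence is swapped for '#'.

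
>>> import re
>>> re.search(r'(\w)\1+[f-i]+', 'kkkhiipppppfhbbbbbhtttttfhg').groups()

`\1` has to match the exact text group 1 already captured.
Unlike `match`, `search` isn't anchored — it looks for the pattern anywhere in the string.
The match spans [0:6] → 'kkkhii'.
Captured: group 1 = 'k'.

('k',)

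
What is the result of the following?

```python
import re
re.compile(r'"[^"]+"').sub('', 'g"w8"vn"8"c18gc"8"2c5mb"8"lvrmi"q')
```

'gvnc18gc2c5mblvrmi"q'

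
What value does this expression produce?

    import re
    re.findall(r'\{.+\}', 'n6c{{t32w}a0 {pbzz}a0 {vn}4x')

['{{t32w}a0 {pbzz}a0 {vn}']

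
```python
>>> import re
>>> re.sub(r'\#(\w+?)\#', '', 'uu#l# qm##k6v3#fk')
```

'uu qm#fk'

Matches: at [2:5] → '#l#'; at [9:15] → '#k6v3#'.
Each match is replaced by ''.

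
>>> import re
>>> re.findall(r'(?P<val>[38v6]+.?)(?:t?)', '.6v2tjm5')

['6v2']

Pattern: one or more of one of [38v6], then optionally any character (captured as 'val'); then optionally a literal 't' (non-capturing group).
Matches: at [1:5] match '6v2t', group 1 = '6v2'.
With a single group, `findall` returns only what that group captured — 1 item.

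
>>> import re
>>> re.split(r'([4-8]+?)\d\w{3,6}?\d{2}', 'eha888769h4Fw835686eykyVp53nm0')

The `?` after the quantifier makes it lazy — it takes as little as possible before letting the rest of the pattern try.
With a capturing group present, the delimiter's captured portion is kept in the result list.

['eha', '888', '', '568', 'nm0']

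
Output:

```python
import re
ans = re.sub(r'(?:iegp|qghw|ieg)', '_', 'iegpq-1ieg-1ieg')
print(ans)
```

_q-1_-1_

The regex engine tests alternatives in the order written; an earlier branch that matches wins even if a later one would match more.
`sub` substitutes '_' at each match site.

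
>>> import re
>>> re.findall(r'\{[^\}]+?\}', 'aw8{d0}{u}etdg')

Scanning left to right: at [3:7] → '{d0}'; at [7:10] → '{u}'.
`findall` yields the raw match text (2 of them) because the pattern has no groups.

['{d0}', '{u}']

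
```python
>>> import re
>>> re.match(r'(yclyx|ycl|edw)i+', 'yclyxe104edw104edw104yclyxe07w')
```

`re.match` only tries the pattern at the start of the string.
Here the string doesn't start with a match, so the call returns None.

None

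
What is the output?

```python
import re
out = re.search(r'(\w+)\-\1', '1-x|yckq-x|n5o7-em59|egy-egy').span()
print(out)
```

(21, 28)

`\1` has to match the exact text group 1 already captured.
The match spans [21:28] → 'egy-egy'.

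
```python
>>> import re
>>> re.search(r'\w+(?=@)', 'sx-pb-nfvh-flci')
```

Lookahead/lookbehind check context without consuming it, so the matched span excludes the asserted characters.
`re.search` scans for the first position where the pattern succeeds.
Here the pattern never matches, so the call returns None.

None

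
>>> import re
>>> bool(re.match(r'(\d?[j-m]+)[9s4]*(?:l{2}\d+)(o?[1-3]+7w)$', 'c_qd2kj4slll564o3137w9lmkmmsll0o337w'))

False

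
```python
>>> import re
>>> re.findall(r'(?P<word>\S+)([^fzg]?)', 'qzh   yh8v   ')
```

[('qzh', ' '), ('yh8v', ' ')]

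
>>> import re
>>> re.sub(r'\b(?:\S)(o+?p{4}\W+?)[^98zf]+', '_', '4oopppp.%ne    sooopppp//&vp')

Pattern: a word boundary (`\b`, zero-width); then a non-whitespace character (non-capturing group); then one or more of the literal 'o' (lazy), then exactly 4 of the literal 'p', then one or more of a non-word character (lazy) (captured); then one or more of any character except [98zf].
`sub` substitutes '_' at each match site.

'_'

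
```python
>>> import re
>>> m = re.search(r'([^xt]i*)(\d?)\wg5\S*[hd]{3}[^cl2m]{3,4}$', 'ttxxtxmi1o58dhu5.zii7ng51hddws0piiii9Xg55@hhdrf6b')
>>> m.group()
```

'zii7ng51hddws0piiii9Xg55@hhdrf6b'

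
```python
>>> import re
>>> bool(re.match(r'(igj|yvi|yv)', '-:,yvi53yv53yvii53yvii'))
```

False

`re.match` only tries the pattern at the start of the string.
Here the string doesn't start with a match, so the call returns None, and `bool(None)` is False.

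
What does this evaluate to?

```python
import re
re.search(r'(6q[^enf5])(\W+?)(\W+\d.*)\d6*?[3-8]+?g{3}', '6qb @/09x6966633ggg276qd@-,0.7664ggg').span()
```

The match spans [0:36] → '6qb @/09x6966633ggg276qd@-,0.7664ggg'.

(0, 36)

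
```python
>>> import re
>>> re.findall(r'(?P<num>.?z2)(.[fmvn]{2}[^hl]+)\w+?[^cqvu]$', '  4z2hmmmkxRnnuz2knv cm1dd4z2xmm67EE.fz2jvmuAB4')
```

[('4z2', 'hmmmkxRnnuz2knv cm1dd4z2xmm67EE.fz2jvmuA')]

Pattern: optionally any character, then the literal 'z2' (captured as 'num'); then any character, then exactly 2 of one of [fmvn], then one or more of any character except [hl] (captured); then one or more of a word character (lazy), then any character except [cqvu]; then anchored at the end.
With 2 capturing groups, `findall` returns a 2-tuple per match.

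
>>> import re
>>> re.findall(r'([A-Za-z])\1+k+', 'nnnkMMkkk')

The backreference `\1` re-matches whatever the first group consumed, character for character.
Scanning left to right: at [0:4] match 'nnnk', group 1 = 'n'; at [4:9] match 'MMkkk', group 1 = 'M'.
Because there's exactly one group, `findall` drops the full match and keeps group 1 from each hit.

['n', 'M']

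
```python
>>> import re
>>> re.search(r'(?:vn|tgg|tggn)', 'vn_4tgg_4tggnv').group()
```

`re.search` tries every starting position until one works.
The match spans [0:2] → 'vn'.

'vn'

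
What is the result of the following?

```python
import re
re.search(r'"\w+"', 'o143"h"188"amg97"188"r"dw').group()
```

'"h"'

`re.search` scans for the first position where the pattern succeeds.
The match spans [4:7] → '"h"'.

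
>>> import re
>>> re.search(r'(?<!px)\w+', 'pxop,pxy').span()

Because the assertion is negative and zero-width, positions next to the forbidden text are skipped.
The match spans [0:4] → 'pxop'.

(0, 4)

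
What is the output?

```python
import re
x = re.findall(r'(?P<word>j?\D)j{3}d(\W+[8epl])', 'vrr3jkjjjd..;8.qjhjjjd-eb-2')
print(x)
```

Pattern: optionally a literal 'j', then a non-digit (captured as 'word'); then exactly 3 of a literal 'j', then the literal 'd'; then one or more of a non-word character, then one of [8epl] (captured).
Scanning left to right: at [4:14] match 'jkjjjd..;8', groups = ('jk', '..;8'); at [16:24] match 'jhjjjd-e', groups = ('jh', '-e').
2 groups means each result is a tuple of 2 captured strings — 2 here.

[('jk', '..;8'), ('jh', '-e')]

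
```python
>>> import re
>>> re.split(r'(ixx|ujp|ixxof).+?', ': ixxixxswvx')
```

[': ', 'ixx', 'xxswvx']

Matches to split on: at [2:6] → 'ixxi'.
`re.split` interleaves the captured-group text with the surrounding fragments.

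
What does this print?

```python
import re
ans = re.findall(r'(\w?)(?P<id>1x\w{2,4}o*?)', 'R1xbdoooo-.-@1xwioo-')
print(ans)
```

[('R', '1xbdoo'), ('', '1xwioo')]

This matches optionally a word character (captured); then the literal '1x', then 2 to 4 of a word character, then zero or more of the literal 'o' (lazy) (captured as 'id').
Because the quantifier is non-greedy, it stops expanding at the earliest point where the rest of the pattern can succeed.
Scanning left to right: at [0:7] match 'R1xbdoo', groups = ('R', '1xbdoo'); at [13:19] match '1xwioo', groups = ('', '1xwioo').
With 2 capturing groups, `findall` returns a 2-tuple per match.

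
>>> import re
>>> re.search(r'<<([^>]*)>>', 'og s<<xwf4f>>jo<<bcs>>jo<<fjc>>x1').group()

`re.search` scans for the first position where the pattern succeeds.
The match spans [4:13] → '<<xwf4f>>'.
Captured: group 1 = 'xwf4f'.

'<<xwf4f>>'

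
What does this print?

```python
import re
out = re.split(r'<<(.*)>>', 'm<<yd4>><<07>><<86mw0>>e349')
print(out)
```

Matches to split on: at [1:23] → '<<yd4>><<07>><<86mw0>>'.
`re.split` interleaves the captured-group text with the surrounding fragments.

['m', 'yd4>><<07>><<86mw0', 'e349']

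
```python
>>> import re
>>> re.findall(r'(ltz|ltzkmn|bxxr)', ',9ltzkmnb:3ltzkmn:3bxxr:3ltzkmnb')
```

['ltz', 'ltz', 'bxxr', 'ltz']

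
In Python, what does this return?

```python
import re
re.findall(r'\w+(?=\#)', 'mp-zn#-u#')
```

Because the assertion is zero-width, the text it checks is not consumed and won't appear in the result.
Walking the string: at [3:5] → 'zn'; at [7:8] → 'u'.
With no groups in the pattern, `findall` gives back each whole match — 2 here.

['zn', 'u']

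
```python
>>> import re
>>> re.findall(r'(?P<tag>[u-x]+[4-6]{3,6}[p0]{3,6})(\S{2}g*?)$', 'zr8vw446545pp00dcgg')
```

Pattern: one or more of a character in [u-x], then 3 to 6 of a character in [4-6], then 3 to 6 of one of [p0] (captured as 'tag'); then exactly 2 of a non-whitespace character, then zero or more of the literal 'g' (lazy) (captured); then anchored at the end.
Scanning left to right: at [3:19] match 'vw446545pp00dcgg', groups = ('vw446545pp00', 'dcgg').
`findall` packs the 2 group values into a tuple for every match.

[('vw446545pp00', 'dcgg')]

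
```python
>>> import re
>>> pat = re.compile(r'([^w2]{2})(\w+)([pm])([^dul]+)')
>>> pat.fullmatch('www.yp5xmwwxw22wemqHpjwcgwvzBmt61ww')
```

This matches exactly 2 of any character except [w2] (captured); then one or more of a word character (captured); then one of [pm] (captured); then one or more of any character except [dul] (captured).
`fullmatch` succeeds only if the pattern covers the string from start to end.
Here the string isn't matched end-to-end, so the call returns None.

None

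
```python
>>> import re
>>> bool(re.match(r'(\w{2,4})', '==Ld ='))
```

This matches 2 to 4 of a word character (captured).
`match` is anchored at position 0; if the pattern doesn't fit there, it returns None.
Here the string doesn't start with a match, so the call returns None, and `bool(None)` is False.

False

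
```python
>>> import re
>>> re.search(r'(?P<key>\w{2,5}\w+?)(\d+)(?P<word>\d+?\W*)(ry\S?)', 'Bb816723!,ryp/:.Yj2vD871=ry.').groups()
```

('Bb8167', '2', '3!,', 'ryp')

This matches 2 to 5 of a word character, then one or more of a word character (lazy) (captured as 'key'); then one or more of a digit (captured); then one or more of a digit (lazy), then zero or more of a non-word character (captured as 'word'); then the literal 'ry', then optionally a non-whitespace character (captured).
Unlike `match`, `search` isn't anchored — it looks for the pattern anywhere in the string.
The match spans [0:13] → 'Bb816723!,ryp'.
Captured: group 1 = 'Bb8167', group 2 = '2', group 3 = '3!,', group 4 = 'ryp'.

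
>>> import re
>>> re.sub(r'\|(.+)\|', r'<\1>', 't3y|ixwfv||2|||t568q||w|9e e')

't3y<ixwfv||2|||t568q||w>9e e'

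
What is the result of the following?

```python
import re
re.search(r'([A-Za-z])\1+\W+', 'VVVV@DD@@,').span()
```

The backreference `\1` re-matches whatever the first group consumed, character for character.
Unlike `match`, `search` isn't anchored — it looks for the pattern anywhere in the string.
The match spans [0:5] → 'VVVV@'.
Captured: group 1 = 'V'.

(0, 5)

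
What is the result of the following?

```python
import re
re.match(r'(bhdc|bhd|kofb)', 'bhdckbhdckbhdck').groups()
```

('bhdc',)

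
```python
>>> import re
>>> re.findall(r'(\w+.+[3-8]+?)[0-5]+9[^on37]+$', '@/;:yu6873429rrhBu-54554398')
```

With a single group, `findall` returns only what that group captured — 1 item.

['yu6873429rrhBu-54554']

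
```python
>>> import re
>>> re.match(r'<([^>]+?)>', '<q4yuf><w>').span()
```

`re.match` won't scan ahead — the pattern has to work from the very first character.
The match spans [0:7] → '<q4yuf>'.
Captured: group 1 = 'q4yuf'.

(0, 7)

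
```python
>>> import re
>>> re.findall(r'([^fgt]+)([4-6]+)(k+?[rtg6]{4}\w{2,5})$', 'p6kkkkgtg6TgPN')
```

Pattern: one or more of any character except [fgt] (captured); then one or more of a character in [4-6] (captured); then one or more of the literal 'k' (lazy), then exactly 4 of one of [rtg6], then 2 to 5 of a word character (captured); then anchored at the end.
Scanning left to right: at [0:14] match 'p6kkkkgtg6TgPN', groups = ('p', '6', 'kkkkgtg6TgPN').
Multiple groups make `findall` return tuples — one 3-tuple for the one match.

[('p', '6', 'kkkkgtg6TgPN')]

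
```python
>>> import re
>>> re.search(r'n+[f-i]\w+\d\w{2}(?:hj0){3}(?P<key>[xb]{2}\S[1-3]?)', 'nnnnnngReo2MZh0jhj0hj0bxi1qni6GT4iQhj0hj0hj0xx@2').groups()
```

('xx@2',)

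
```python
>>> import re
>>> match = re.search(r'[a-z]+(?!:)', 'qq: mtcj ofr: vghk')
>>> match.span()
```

The negative lookahead/lookbehind blocks any match where the forbidden context is present.
The match spans [0:1] → 'q'.

(0, 1)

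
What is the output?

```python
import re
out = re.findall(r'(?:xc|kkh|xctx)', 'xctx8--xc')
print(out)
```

['xc', 'xc']

Alternation tries branches left to right and keeps the first one that lets the overall match succeed at that position.
Scanning left to right: at [0:2] → 'xc'; at [7:9] → 'xc'.
`findall` yields the raw match text (2 of them) because the pattern has no groups.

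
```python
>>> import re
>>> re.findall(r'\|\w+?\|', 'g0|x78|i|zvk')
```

Scanning left to right: at [2:7] → '|x78|'.
With no groups in the pattern, `findall` gives back each whole match — 1 here.

['|x78|']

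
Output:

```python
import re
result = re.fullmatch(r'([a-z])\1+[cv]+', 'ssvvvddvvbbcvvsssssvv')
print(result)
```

A backreference is literal: `\1` must see the identical characters the first group matched.
`re.fullmatch` is like wrapping the pattern in `^…$` (in single-line mode).
Here the string isn't matched end-to-end, so the call returns None.

None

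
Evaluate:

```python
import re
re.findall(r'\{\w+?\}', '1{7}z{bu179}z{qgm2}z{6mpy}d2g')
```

['{7}', '{bu179}', '{qgm2}', '{6mpy}']

Scanning left to right: at [1:4] → '{7}'; at [5:12] → '{bu179}'; at [13:19] → '{qgm2}'; at [20:26] → '{6mpy}'.
Since nothing is captured, `findall` lists the 4 matched substrings directly.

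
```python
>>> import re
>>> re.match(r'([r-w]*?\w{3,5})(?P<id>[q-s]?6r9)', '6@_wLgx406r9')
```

None

This matches zero or more of a character in [r-w] (lazy), then 3 to 5 of a word character (captured); then optionally a character in [q-s], then the literal '6r9' (captured as 'id').
With `match`, the pattern is implicitly anchored at the beginning.
Here position 0 doesn't satisfy it, so the call returns None.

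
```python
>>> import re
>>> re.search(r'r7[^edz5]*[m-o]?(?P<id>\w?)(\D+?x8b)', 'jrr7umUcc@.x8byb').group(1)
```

The match spans [2:14] → 'r7umUcc@.x8b'.
Captured: group 1 = '', group 2 = '.x8b'.

''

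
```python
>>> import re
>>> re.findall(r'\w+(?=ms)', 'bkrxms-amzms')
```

['bkrx', 'amz']

The lookaround is zero-width — it requires the adjacent text to match without consuming it, so the asserted text isn't part of the match.
Since nothing is captured, `findall` lists the 2 matched substrings directly.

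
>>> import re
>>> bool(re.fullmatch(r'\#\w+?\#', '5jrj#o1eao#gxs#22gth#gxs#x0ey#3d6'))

For `fullmatch`, every character of the input must be accounted for by the pattern.
Here the pattern can't cover the whole string, so the call returns None, and `bool(None)` is False.

False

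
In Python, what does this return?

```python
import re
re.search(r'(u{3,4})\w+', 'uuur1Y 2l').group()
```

The pattern matches 3 to 4 of a literal 'u' (captured); then one or more of a word character.
`re.search` scans for the first position where the pattern succeeds.
The match spans [0:6] → 'uuur1Y'.
Captured: group 1 = 'uuu'.

'uuur1Y'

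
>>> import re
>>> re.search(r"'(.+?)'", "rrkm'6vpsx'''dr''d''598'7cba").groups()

('6vpsx',)

The match spans [4:11] → "'6vpsx'".
Captured: group 1 = '6vpsx'.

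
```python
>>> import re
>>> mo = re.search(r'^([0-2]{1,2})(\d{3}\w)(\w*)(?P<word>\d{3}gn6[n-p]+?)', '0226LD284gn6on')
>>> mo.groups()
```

This matches anchored at the start of the string; then 1 to 2 of a character in [0-2] (captured); then exactly 3 of a digit, then a word character (captured); then zero or more of a word character (captured); then exactly 3 of a digit, then the literal 'gn6', then one or more of a character in [n-p] (lazy) (captured as 'word').
A `+?`/`*?`/`{m,n}?` starts at its minimum and grows only as far as needed for what follows to match.
Unlike `match`, `search` isn't anchored — it looks for the pattern anywhere in the string.
The match spans [0:13] → '0226LD284gn6o'.
Captured: group 1 = '0', group 2 = '226L', group 3 = 'D', group 4 = '284gn6o'.

('0', '226L', 'D', '284gn6o')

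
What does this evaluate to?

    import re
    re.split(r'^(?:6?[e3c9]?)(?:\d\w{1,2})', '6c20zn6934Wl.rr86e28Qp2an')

Splitting on the pattern gives 2 pieces.

['', 'n6934Wl.rr86e28Qp2an']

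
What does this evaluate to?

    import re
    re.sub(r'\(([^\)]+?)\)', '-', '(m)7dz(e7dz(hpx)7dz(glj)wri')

Matches: at [0:3] → '(m)'; at [6:16] → '(e7dz(hpx)'; at [19:24] → '(glj)'.
`sub` substitutes '-' at each match site.

'-7dz-7dz-wri'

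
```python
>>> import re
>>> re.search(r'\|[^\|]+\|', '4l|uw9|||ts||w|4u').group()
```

'|uw9|'

The match spans [2:7] → '|uw9|'.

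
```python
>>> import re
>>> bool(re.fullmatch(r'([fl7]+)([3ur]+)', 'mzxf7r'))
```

False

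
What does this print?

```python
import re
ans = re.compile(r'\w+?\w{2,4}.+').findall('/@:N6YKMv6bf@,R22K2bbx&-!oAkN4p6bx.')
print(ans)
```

['N6YKMv6bf@,R22K2bbx&-!oAkN4p6bx.']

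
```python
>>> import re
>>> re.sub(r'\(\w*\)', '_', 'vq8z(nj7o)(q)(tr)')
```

'vq8z___'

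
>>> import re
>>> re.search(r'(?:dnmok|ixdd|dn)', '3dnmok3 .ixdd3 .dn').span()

`|` is ordered: at each position the engine commits to the first alternative that works.
The match spans [1:6] → 'dnmok'.

(1, 6)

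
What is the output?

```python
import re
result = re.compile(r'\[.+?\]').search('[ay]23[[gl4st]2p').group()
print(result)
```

With the lazy modifier that quantifier settles for the fewest repetitions that let the rest of the pattern succeed (the atoms after it are unaffected and can still be greedy).
Unlike `match`, `search` isn't anchored — it looks for the pattern anywhere in the string.
The match spans [0:4] → '[ay]'.

[ay]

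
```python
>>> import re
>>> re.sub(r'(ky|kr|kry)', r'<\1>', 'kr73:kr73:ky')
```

Matches: at [0:2] → 'kr'; at [5:7] → 'kr'; at [10:12] → 'ky'.
Each match is replaced using the text its own group 1 captured.

'<kr>73:<kr>73:<ky>'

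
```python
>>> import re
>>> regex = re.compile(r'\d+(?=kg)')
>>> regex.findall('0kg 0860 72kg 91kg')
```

Because the assertion is zero-width, the text it checks is not consumed and won't appear in the result.
With no groups in the pattern, `findall` gives back each whole match — 3 here.

['0', '72', '91']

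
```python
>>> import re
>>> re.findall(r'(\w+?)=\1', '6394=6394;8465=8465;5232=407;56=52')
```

['6394', '8465']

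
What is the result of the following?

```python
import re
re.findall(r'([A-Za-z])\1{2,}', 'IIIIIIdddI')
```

After group 1 captures some text, `\1` only succeeds where that same text appears again.
`findall` collects group 1 from each match (2 total).

['I', 'd']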